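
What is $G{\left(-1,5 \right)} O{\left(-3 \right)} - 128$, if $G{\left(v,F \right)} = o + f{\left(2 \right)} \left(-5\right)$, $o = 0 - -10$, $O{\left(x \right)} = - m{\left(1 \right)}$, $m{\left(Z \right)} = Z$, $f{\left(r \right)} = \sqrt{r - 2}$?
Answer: $-138$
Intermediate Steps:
$f{\left(r \right)} = \sqrt{-2 + r}$
$O{\left(x \right)} = -1$ ($O{\left(x \right)} = \left(-1\right) 1 = -1$)
$o = 10$ ($o = 0 + 10 = 10$)
$G{\left(v,F \right)} = 10$ ($G{\left(v,F \right)} = 10 + \sqrt{-2 + 2} \left(-5\right) = 10 + \sqrt{0} \left(-5\right) = 10 + 0 \left(-5\right) = 10 + 0 = 10$)
$G{\left(-1,5 \right)} O{\left(-3 \right)} - 128 = 10 \left(-1\right) - 128 = -10 - 128 = -138$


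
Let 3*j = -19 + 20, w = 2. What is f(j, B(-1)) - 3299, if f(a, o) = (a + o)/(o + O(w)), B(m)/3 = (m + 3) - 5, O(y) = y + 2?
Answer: -49459/15 ≈ -3297.3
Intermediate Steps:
j = ⅓ (j = (-19 + 20)/3 = (⅓)*1 = ⅓ ≈ 0.33333)
O(y) = 2 + y
B(m) = -6 + 3*m (B(m) = 3*((m + 3) - 5) = 3*((3 + m) - 5) = 3*(-2 + m) = -6 + 3*m)
f(a, o) = (a + o)/(4 + o) (f(a, o) = (a + o)/(o + (2 + 2)) = (a + o)/(o + 4) = (a + o)/(4 + o))
f(j, B(-1)) - 3299 = (⅓ + (-6 + 3*(-1)))/(4 + (-6 + 3*(-1))) - 3299 = (⅓ + (-6 - 3))/(4 + (-6 - 3)) - 3299 = (⅓ - 9)/(4 - 9) - 3299 = -26/3/(-5) - 3299 = -⅕*(-26/3) - 3299 = 26/15 - 3299 = -49459/15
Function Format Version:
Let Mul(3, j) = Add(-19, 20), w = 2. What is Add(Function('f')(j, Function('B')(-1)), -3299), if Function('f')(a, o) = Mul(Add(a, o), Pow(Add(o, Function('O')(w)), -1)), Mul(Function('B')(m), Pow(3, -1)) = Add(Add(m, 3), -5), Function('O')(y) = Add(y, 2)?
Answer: Rational(-49459, 15) ≈ -3297.3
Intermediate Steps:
j = Rational(1, 3) (j = Mul(Rational(1, 3), Add(-19, 20)) = Mul(Rational(1, 3), 1) = Rational(1, 3) ≈ 0.33333)
Function('O')(y) = Add(2, y)
Function('B')(m) = Add(-6, Mul(3, m)) (Function('B')(m) = Mul(3, Add(Add(m, 3), -5)) = Mul(3, Add(Add(3, m), -5)) = Mul(3, Add(-2, m)) = Add(-6, Mul(3, m)))
Function('f')(a, o) = Mul(Pow(Add(4, o), -1), Add(a, o)) (Function('f')(a, o) = Mul(Add(a, o), Pow(Add(o, Add(2, 2)), -1)) = Mul(Add(a, o), Pow(Add(o, 4), -1)) = Mul(Add(a, o), Pow(Add(4, o), -1)) = Mul(Pow(Add(4, o), -1), Add(a, o)))
Add(Function('f')(j, Function('B')(-1)), -3299) = Add(Mul(Pow(Add(4, Add(-6, Mul(3, -1))), -1), Add(Rational(1, 3), Add(-6, Mul(3, -1)))), -3299) = Add(Mul(Pow(Add(4, Add(-6, -3)), -1), Add(Rational(1, 3), Add(-6, -3))), -3299) = Add(Mul(Pow(Add(4, -9), -1), Add(Rational(1, 3), -9)), -3299) = Add(Mul(Pow(-5, -1), Rational(-26, 3)), -3299) = Add(Mul(Rational(-1, 5), Rational(-26, 3)), -3299) = Add(Rational(26, 15), -3299) = Rational(-49459, 15)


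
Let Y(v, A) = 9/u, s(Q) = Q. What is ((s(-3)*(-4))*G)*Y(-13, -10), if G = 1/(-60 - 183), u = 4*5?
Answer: -1/45 ≈ -0.022222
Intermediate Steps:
u = 20
G = -1/243 (G = 1/(-243) = -1/243 ≈ -0.0041152)
Y(v, A) = 9/20
((s(-3)*(-4))*G)*Y(-13, -10) = (-3*(-4)*(-1/243))*(9/20) = (12*(-1/243))*(9/20) = -4/81*9/20 = -1/45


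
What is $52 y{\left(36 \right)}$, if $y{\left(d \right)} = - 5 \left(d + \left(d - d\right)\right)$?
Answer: $-9360$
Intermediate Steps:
$y{\left(d \right)} = - 5 d$ ($y{\left(d \right)} = - 5 \left(d + 0\right) = - 5 d$)
$52 y{\left(36 \right)} = 52 \left(\left(-5\right) 36\right) = 52 \left(-180\right) = -9360$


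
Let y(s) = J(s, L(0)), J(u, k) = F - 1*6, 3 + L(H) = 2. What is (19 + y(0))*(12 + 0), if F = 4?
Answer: 204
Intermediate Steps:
L(H) = -1 (L(H) = -3 + 2 = -1)
J(u, k) = -2 (J(u, k) = 4 - 1*6 = 4 - 6 = -2)
y(s) = -2
(19 + y(0))*(12 + 0) = (19 - 2)*(12 + 0) = 17*12 = 204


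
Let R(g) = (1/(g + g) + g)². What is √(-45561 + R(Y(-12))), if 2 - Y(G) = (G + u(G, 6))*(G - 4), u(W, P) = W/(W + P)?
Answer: 5*I*√82265367/316 ≈ 143.51*I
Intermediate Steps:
u(W, P) = W/(P + W)
Y(G) = 2 - (-4 + G)*(G + G/(6 + G)) (Y(G) = 2 - (G + G/(6 + G))*(G - 4) = 2 - (G + G/(6 + G))*(-4 + G) = 2 - (-4 + G)*(G + G/(6 + G)))
R(g) = (g + 1/(2*g))² (R(g) = (1/(2*g) + g)² = (g + 1/(2*g))²)
√(-45561 + R(Y(-12))) = √(-45561 + (1 + 2*((12 - 1*(-12)³ - 3*(-12)² + 30*(-12))/(6 - 12))²)²/(4*((12 - 1*(-12)³ - 3*(-12)² + 30*(-12))/(6 - 12))²)) = √(-45561 + (1 + 2*((12 - 1*(-1728) - 3*144 - 360)/(-6))²)²/(4*((12 - 1*(-1728) - 3*144 - 360)/(-6))²)) = √(-45561 + (1 + 2*(-(12 + 1728 - 432 - 360)/6)²)²/(4*(-(12 + 1728 - 432 - 360)/6)²)) = √(-45561 + (1 + 2*(-⅙*948)²)²/(4*(-⅙*948)²)) = √(-45561 + (¼)*(1 + 2*(-158)²)²/(-158)²) = √(-45561 + (¼)*(1/24964)*(1 + 2*24964)²) = √(-45561 + (¼)*(1/24964)*(1 + 49928)²) = √(-45561 + (¼)*(1/24964)*49929²) = √(-45561 + (¼)*(1/24964)*2492905041) = √(-45561 + 2492905041/99856) = √(-2056634175/99856) = 5*I*√82265367/316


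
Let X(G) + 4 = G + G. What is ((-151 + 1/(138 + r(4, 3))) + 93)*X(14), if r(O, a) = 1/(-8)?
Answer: -1535184/1103 ≈ -1391.8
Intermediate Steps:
r(O, a) = -⅛
X(G) = -4 + 2*G (X(G) = -4 + (G + G) = -4 + 2*G)
((-151 + 1/(138 + r(4, 3))) + 93)*X(14) = ((-151 + 1/(138 - ⅛)) + 93)*(-4 + 2*14) = ((-151 + 1/(1103/8)) + 93)*(-4 + 28) = ((-151 + 8/1103) + 93)*24 = (-166545/1103 + 93)*24 = -63966/1103*24 = -1535184/1103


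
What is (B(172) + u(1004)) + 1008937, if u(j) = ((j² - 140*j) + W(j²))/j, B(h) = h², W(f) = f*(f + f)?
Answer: 2025135513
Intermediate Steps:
W(f) = 2*f² (W(f) = f*(2*f) = 2*f²)
u(j) = (j² - 140*j + 2*j⁴)/j (u(j) = ((j² - 140*j) + 2*(j²)²)/j = ((j² - 140*j) + 2*j⁴)/j = (j² - 140*j + 2*j⁴)/j)
(B(172) + u(1004)) + 1008937 = (172² + (-140 + 1004 + 2*1004³)) + 1008937 = (29584 + (-140 + 1004 + 2*1012048064)) + 1008937 = (29584 + (-140 + 1004 + 2024096128)) + 1008937 = (29584 + 2024096992) + 1008937 = 2024126576 + 1008937 = 2025135513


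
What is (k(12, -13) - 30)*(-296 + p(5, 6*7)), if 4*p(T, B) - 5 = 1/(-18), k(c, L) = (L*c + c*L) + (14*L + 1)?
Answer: 11099629/72 ≈ 1.5416e+5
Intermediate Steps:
k(c, L) = 1 + 14*L + 2*L*c (k(c, L) = (L*c + L*c) + (1 + 14*L) = 2*L*c + (1 + 14*L) = 1 + 14*L + 2*L*c)
p(T, B) = 89/72 (p(T, B) = 5/4 + (¼)/(-18) = 5/4 + (¼)*(-1/18) = 5/4 - 1/72 = 89/72)
(k(12, -13) - 30)*(-296 + p(5, 6*7)) = ((1 + 14*(-13) + 2*(-13)*12) - 30)*(-296 + 89/72) = ((1 - 182 - 312) - 30)*(-21223/72) = (-493 - 30)*(-21223/72) = -523*(-21223/72) = 11099629/72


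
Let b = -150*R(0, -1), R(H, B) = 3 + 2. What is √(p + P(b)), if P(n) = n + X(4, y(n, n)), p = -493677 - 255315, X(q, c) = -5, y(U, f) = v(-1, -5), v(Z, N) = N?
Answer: I*√749747 ≈ 865.88*I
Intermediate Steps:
y(U, f) = -5
R(H, B) = 5
b = -750 (b = -150*5 = -750)
p = -748992
P(n) = -5 + n (P(n) = n - 5 = -5 + n)
√(p + P(b)) = √(-748992 + (-5 - 750)) = √(-748992 - 755) = √(-749747) = I*√749747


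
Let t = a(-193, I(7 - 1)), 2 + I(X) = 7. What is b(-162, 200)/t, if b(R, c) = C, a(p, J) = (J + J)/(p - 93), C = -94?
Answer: 13442/5 ≈ 2688.4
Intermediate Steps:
I(X) = 5 (I(X) = -2 + 7 = 5)
a(p, J) = 2*J/(-93 + p) (a(p, J) = (2*J)/(-93 + p) = 2*J/(-93 + p))
b(R, c) = -94
t = -5/143 (t = 2*5/(-93 - 193) = 2*5/(-286) = 2*5*(-1/286) = -5/143 ≈ -0.034965)
b(-162, 200)/t = -94/(-5/143) = -94*(-143/5) = 13442/5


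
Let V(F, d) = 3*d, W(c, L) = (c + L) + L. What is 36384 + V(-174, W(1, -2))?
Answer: 36375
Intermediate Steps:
W(c, L) = c + 2*L (W(c, L) = (L + c) + L = c + 2*L)
36384 + V(-174, W(1, -2)) = 36384 + 3*(1 + 2*(-2)) = 36384 + 3*(1 - 4) = 36384 + 3*(-3) = 36384 - 9 = 36375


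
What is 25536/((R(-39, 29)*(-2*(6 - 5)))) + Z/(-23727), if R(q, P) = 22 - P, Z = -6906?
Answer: 14428318/7909 ≈ 1824.3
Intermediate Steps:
25536/((R(-39, 29)*(-2*(6 - 5)))) + Z/(-23727) = 25536/(((22 - 1*29)*(-2*(6 - 5)))) - 6906/(-23727) = 25536/(((22 - 29)*(-2*1))) - 6906*(-1/23727) = 25536/((-7*(-2))) + 2302/7909 = 25536/14 + 2302/7909 = 25536*(1/14) + 2302/7909 = 1824 + 2302/7909 = 14428318/7909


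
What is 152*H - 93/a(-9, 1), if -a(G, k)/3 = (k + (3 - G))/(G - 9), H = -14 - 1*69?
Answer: -164566/13 ≈ -12659.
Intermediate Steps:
H = -83 (H = -14 - 69 = -83)
a(G, k) = -3*(3 + k - G)/(-9 + G) (a(G, k) = -3*(k + (3 - G))/(G - 9) = -3*(3 + k - G)/(-9 + G))
152*H - 93/a(-9, 1) = 152*(-83) - 93*(-9 - 9)/(3*(-3 - 9 - 1*1)) = -12616 - 93*(-6/(-3 - 9 - 1)) = -12616 - 93/(3*(-1/18)*(-13)) = -12616 - 93/13/6 = -12616 - 93*6/13 = -12616 - 558/13 = -164566/13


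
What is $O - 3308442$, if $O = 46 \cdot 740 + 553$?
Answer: $-3273849$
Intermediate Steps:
$O = 34593$ ($O = 34040 + 553 = 34593$)
$O - 3308442 = 34593 - 3308442 = -3273849$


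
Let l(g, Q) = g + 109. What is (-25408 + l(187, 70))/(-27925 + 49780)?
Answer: -25112/21855 ≈ -1.1490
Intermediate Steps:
l(g, Q) = 109 + g
(-25408 + l(187, 70))/(-27925 + 49780) = (-25408 + (109 + 187))/(-27925 + 49780) = (-25408 + 296)/21855 = -25112*1/21855 = -25112/21855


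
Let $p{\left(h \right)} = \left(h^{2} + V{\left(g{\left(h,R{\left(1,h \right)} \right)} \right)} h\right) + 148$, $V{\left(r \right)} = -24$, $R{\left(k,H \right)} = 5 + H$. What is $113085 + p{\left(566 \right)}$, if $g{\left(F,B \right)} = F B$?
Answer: $420005$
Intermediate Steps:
$g{\left(F,B \right)} = B F$
$p{\left(h \right)} = 148 + h^{2} - 24 h$ ($p{\left(h \right)} = \left(h^{2} - 24 h\right) + 148 = 148 + h^{2} - 24 h$)
$113085 + p{\left(566 \right)} = 113085 + \left(148 + 566^{2} - 13584\right) = 113085 + \left(148 + 320356 - 13584\right) = 113085 + 306920 = 420005$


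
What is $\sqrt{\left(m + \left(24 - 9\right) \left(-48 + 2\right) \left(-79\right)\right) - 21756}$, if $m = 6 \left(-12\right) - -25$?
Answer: $\sqrt{32707} \approx 180.85$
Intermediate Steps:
$m = -47$ ($m = -72 + 25 = -47$)
$\sqrt{\left(m + \left(24 - 9\right) \left(-48 + 2\right) \left(-79\right)\right) - 21756} = \sqrt{\left(-47 + \left(24 - 9\right) \left(-48 + 2\right) \left(-79\right)\right) - 21756} = \sqrt{\left(-47 + 15 \left(-46\right) \left(-79\right)\right) - 21756} = \sqrt{\left(-47 - -54510\right) - 21756} = \sqrt{\left(-47 + 54510\right) - 21756} = \sqrt{54463 - 21756} = \sqrt{32707}$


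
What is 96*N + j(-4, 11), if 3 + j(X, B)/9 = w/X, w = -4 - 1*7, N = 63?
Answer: 24183/4 ≈ 6045.8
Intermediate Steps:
w = -11 (w = -4 - 7 = -11)
j(X, B) = -27 - 99/X (j(X, B) = -27 + 9*(-11/X) = -27 - 99/X)
96*N + j(-4, 11) = 96*63 + (-27 - 99/(-4)) = 6048 + (-27 - 99*(-1/4)) = 6048 + (-27 + 99/4) = 6048 - 9/4 = 24183/4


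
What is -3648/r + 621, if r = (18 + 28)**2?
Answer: 327597/529 ≈ 619.28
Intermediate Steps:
r = 2116 (r = 46**2 = 2116)
-3648/r + 621 = -3648/2116 + 621 = -3648*1/2116 + 621 = -912/529 + 621 = 327597/529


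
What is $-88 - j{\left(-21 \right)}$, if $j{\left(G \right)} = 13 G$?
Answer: $185$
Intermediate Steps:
$-88 - j{\left(-21 \right)} = -88 - 13 \left(-21\right) = -88 - -273 = -88 + 273 = 185$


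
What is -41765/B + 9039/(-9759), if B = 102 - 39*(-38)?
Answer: -140634137/5152752 ≈ -27.293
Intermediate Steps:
B = 1584 (B = 102 + 1482 = 1584)
-41765/B + 9039/(-9759) = -41765/1584 + 9039/(-9759) = -41765*1/1584 + 9039*(-1/9759) = -41765/1584 - 3013/3253 = -140634137/5152752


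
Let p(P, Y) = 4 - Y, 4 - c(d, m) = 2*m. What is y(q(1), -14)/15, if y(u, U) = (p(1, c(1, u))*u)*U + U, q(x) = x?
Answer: -14/5 ≈ -2.8000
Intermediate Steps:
c(d, m) = 4 - 2*m
y(u, U) = U + 2*U*u**2 (y(u, U) = ((4 - (4 - 2*u))*u)*U + U = ((4 + (-4 + 2*u))*u)*U + U = ((2*u)*u)*U + U = (2*u**2)*U + U = 2*U*u**2 + U = U + 2*U*u**2)
y(q(1), -14)/15 = (-14*(1 + 2*1**2))/15 = (-14*(1 + 2*1))/15 = (-14*(1 + 2))/15 = (-14*3)/15 = (1/15)*(-42) = -14/5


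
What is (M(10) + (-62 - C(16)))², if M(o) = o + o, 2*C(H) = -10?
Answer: 1369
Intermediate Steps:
C(H) = -5 (C(H) = (½)*(-10) = -5)
M(o) = 2*o
(M(10) + (-62 - C(16)))² = (2*10 + (-62 - 1*(-5)))² = (20 + (-62 + 5))² = (20 - 57)² = (-37)² = 1369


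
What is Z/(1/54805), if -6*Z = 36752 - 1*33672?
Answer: -84399700/3 ≈ -2.8133e+7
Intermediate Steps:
Z = -1540/3 (Z = -(36752 - 1*33672)/6 = -(36752 - 33672)/6 = -1/6*3080 = -1540/3 ≈ -513.33)
Z/(1/54805) = -1540/(3*(1/54805)) = -1540/(3*1/54805) = -1540/3*54805 = -84399700/3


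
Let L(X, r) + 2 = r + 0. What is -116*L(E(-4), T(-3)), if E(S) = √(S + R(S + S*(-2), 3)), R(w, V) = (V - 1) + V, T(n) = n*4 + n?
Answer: 1972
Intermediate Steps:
T(n) = 5*n (T(n) = 4*n + n = 5*n)
R(w, V) = -1 + 2*V (R(w, V) = (-1 + V) + V = -1 + 2*V)
E(S) = √(5 + S) (E(S) = √(S + (-1 + 2*3)) = √(S + (-1 + 6)) = √(S + 5) = √(5 + S))
L(X, r) = -2 + r (L(X, r) = -2 + (r + 0) = -2 + r)
-116*L(E(-4), T(-3)) = -116*(-2 + 5*(-3)) = -116*(-2 - 15) = -116*(-17) = 1972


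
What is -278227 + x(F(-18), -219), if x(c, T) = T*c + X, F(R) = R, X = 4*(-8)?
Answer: -274317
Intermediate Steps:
X = -32
x(c, T) = -32 + T*c (x(c, T) = T*c - 32 = -32 + T*c)
-278227 + x(F(-18), -219) = -278227 + (-32 - 219*(-18)) = -278227 + (-32 + 3942) = -278227 + 3910 = -274317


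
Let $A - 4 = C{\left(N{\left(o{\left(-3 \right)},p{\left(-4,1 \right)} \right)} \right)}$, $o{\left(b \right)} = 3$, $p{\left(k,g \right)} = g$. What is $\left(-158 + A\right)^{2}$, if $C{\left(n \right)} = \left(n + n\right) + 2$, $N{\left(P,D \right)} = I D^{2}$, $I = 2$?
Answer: $21904$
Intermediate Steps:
$N{\left(P,D \right)} = 2 D^{2}$
$C{\left(n \right)} = 2 + 2 n$ ($C{\left(n \right)} = 2 n + 2 = 2 + 2 n$)
$A = 10$ ($A = 4 + \left(2 + 2 \cdot 2 \cdot 1^{2}\right) = 4 + \left(2 + 2 \cdot 2 \cdot 1\right) = 4 + \left(2 + 2 \cdot 2\right) = 4 + \left(2 + 4\right) = 4 + 6 = 10$)
$\left(-158 + A\right)^{2} = \left(-158 + 10\right)^{2} = \left(-148\right)^{2} = 21904$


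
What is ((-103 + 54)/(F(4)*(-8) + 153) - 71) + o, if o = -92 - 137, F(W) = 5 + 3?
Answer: -26749/89 ≈ -300.55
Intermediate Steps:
F(W) = 8
o = -229
((-103 + 54)/(F(4)*(-8) + 153) - 71) + o = ((-103 + 54)/(8*(-8) + 153) - 71) - 229 = (-49/(-64 + 153) - 71) - 229 = (-49/89 - 71) - 229 = -6368/89 - 229 = -26749/89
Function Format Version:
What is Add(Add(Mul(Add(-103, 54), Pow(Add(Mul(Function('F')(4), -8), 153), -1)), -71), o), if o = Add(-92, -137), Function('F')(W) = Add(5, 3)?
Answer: Rational(-26749, 89) ≈ -300.55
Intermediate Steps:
Function('F')(W) = 8
o = -229
Add(Add(Mul(Add(-103, 54), Pow(Add(Mul(Function('F')(4), -8), 153), -1)), -71), o) = Add(Add(Mul(Add(-103, 54), Pow(Add(Mul(8, -8), 153), -1)), -71), -229) = Add(Add(Mul(-49, Pow(Add(-64, 153), -1)), -71), -229) = Add(Add(Mul(-49, Pow(89, -1)), -71), -229) = Add(Add(Mul(-49, Rational(1, 89)), -71), -229) = Add(Add(Rational(-49, 89), -71), -229) = Add(Rational(-6368, 89), -229) = Rational(-26749, 89)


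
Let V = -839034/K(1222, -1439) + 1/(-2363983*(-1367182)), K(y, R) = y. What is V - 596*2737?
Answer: -3222669048764513171423/1974748948608566 ≈ -1.6319e+6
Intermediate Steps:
V = -1355876848892666791/1974748948608566 (V = -839034/1222 + 1/(-2363983*(-1367182)) = -839034*1/1222 - 1/2363983*(-1/1367182) = -419517/611 + 1/3231995005906 = -1355876848892666791/1974748948608566 ≈ -686.61)
V - 596*2737 = -1355876848892666791/1974748948608566 - 596*2737 = -1355876848892666791/1974748948608566 - 1*1631252 = -1355876848892666791/1974748948608566 - 1631252 = -3222669048764513171423/1974748948608566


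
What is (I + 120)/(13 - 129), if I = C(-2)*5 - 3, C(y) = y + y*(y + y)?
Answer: -147/116 ≈ -1.2672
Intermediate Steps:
C(y) = y + 2*y**2 (C(y) = y + y*(2*y) = y + 2*y**2)
I = 27 (I = -2*(1 + 2*(-2))*5 - 3 = -2*(1 - 4)*5 - 3 = -2*(-3)*5 - 3 = 6*5 - 3 = 30 - 3 = 27)
(I + 120)/(13 - 129) = (27 + 120)/(13 - 129) = 147/(-116) = -1/116*147 = -147/116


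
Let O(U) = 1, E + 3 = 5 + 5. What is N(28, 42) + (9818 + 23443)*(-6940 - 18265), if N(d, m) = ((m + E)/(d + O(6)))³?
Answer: -20446359625796/24389 ≈ -8.3834e+8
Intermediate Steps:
E = 7 (E = -3 + (5 + 5) = -3 + 10 = 7)
N(d, m) = (7 + m)³/(1 + d)³ (N(d, m) = ((m + 7)/(d + 1))³ = ((7 + m)/(1 + d))³ = (7 + m)³/(1 + d)³)
N(28, 42) + (9818 + 23443)*(-6940 - 18265) = (7 + 42)³/(1 + 28)³ + (9818 + 23443)*(-6940 - 18265) = 49³/29³ + 33261*(-25205) = (1/24389)*117649 - 838343505 = 117649/24389 - 838343505 = -20446359625796/24389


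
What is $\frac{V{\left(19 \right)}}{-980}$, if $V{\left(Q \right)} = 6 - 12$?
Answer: $\frac{3}{490} \approx 0.0061224$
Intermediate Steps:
$V{\left(Q \right)} = -6$ ($V{\left(Q \right)} = 6 - 12 = -6$)
$\frac{V{\left(19 \right)}}{-980} = - \frac{6}{-980} = \left(-6\right) \left(- \frac{1}{980}\right) = \frac{3}{490}$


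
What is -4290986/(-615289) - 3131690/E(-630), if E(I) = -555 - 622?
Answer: 1931944898932/724195153 ≈ 2667.7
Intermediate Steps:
E(I) = -1177
-4290986/(-615289) - 3131690/E(-630) = -4290986/(-615289) - 3131690/(-1177) = -4290986*(-1/615289) - 3131690*(-1/1177) = 4290986/615289 + 3131690/1177 = 1931944898932/724195153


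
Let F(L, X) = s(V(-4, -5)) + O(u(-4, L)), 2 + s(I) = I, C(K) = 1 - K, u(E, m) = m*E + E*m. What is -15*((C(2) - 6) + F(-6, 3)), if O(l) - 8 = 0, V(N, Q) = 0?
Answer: 15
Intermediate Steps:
u(E, m) = 2*E*m (u(E, m) = E*m + E*m = 2*E*m)
O(l) = 8 (O(l) = 8 + 0 = 8)
s(I) = -2 + I
F(L, X) = 6 (F(L, X) = (-2 + 0) + 8 = -2 + 8 = 6)
-15*((C(2) - 6) + F(-6, 3)) = -15*(((1 - 1*2) - 6) + 6) = -15*(((1 - 2) - 6) + 6) = -15*((-1 - 6) + 6) = -15*(-7 + 6) = -15*(-1) = 15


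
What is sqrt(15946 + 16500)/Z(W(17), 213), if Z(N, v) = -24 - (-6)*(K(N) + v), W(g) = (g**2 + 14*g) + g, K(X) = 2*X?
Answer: sqrt(32446)/7782 ≈ 0.023147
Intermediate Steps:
W(g) = g**2 + 15*g
Z(N, v) = -24 + 6*v + 12*N (Z(N, v) = -24 - (-6)*(2*N + v) = -24 - (-6)*(v + 2*N) = -24 - (-12*N - 6*v) = -24 + (6*v + 12*N) = -24 + 6*v + 12*N)
sqrt(15946 + 16500)/Z(W(17), 213) = sqrt(15946 + 16500)/(-24 + 6*213 + 12*(17*(15 + 17))) = sqrt(32446)/(-24 + 1278 + 12*(17*32)) = sqrt(32446)/(-24 + 1278 + 12*544) = sqrt(32446)/(-24 + 1278 + 6528) = sqrt(32446)/7782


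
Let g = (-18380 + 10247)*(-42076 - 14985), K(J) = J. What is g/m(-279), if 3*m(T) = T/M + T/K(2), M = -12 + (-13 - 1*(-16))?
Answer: -2784462678/217 ≈ -1.2832e+7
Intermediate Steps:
M = -9 (M = -12 + (-13 + 16) = -12 + 3 = -9)
g = 464077113 (g = -8133*(-57061) = 464077113)
m(T) = 7*T/54 (m(T) = (T/(-9) + T/2)/3 = (T*(-1/9) + T*(1/2))/3 = (-T/9 + T/2)/3 = (7*T/18)/3 = 7*T/54)
g/m(-279) = 464077113/(((7/54)*(-279))) = 464077113/(-217/6) = 464077113*(-6/217) = -2784462678/217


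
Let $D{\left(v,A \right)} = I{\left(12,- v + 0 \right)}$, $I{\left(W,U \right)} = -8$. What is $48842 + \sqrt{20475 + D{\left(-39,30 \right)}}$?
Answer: $48842 + \sqrt{20467} \approx 48985.0$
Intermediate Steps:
$D{\left(v,A \right)} = -8$
$48842 + \sqrt{20475 + D{\left(-39,30 \right)}} = 48842 + \sqrt{20475 - 8} = 48842 + \sqrt{20467}$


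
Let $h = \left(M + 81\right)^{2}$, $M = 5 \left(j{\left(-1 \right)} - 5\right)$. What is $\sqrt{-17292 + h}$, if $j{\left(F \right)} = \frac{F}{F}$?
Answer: $i \sqrt{13571} \approx 116.49 i$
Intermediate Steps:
$j{\left(F \right)} = 1$
$M = -20$ ($M = 5 \left(1 - 5\right) = 5 \left(-4\right) = -20$)
$h = 3721$ ($h = \left(-20 + 81\right)^{2} = 61^{2} = 3721$)
$\sqrt{-17292 + h} = \sqrt{-17292 + 3721} = \sqrt{-13571} = i \sqrt{13571}$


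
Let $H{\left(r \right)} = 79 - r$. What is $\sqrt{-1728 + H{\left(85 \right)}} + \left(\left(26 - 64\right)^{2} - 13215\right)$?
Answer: $-11771 + 17 i \sqrt{6} \approx -11771.0 + 41.641 i$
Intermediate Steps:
$\sqrt{-1728 + H{\left(85 \right)}} + \left(\left(26 - 64\right)^{2} - 13215\right) = \sqrt{-1728 + \left(79 - 85\right)} + \left(\left(26 - 64\right)^{2} - 13215\right) = \sqrt{-1728 + \left(79 - 85\right)} - \left(13215 - \left(-38\right)^{2}\right) = \sqrt{-1728 - 6} + \left(1444 - 13215\right) = \sqrt{-1734} - 11771 = 17 i \sqrt{6} - 11771 = -11771 + 17 i \sqrt{6}$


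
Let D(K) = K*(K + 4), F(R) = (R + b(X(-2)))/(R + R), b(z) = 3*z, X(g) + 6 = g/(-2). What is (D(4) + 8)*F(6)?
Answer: -30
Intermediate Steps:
X(g) = -6 - g/2 (X(g) = -6 + g/(-2) = -6 + g*(-½) = -6 - g/2)
F(R) = (-15 + R)/(2*R) (F(R) = (R + 3*(-6 - ½*(-2)))/(R + R) = (R + 3*(-6 + 1))/((2*R)) = (R + 3*(-5))*(1/(2*R)) = (R - 15)*(1/(2*R)) = (-15 + R)*(1/(2*R)) = (-15 + R)/(2*R))
D(K) = K*(4 + K)
(D(4) + 8)*F(6) = (4*(4 + 4) + 8)*((½)*(-15 + 6)/6) = (4*8 + 8)*((½)*(⅙)*(-9)) = (32 + 8)*(-¾) = 40*(-¾) = -30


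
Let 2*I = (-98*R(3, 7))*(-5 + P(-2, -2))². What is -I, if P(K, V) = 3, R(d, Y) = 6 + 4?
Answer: 1960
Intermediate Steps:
R(d, Y) = 10
I = -1960 (I = ((-98*10)*(-5 + 3)²)/2 = (-980*(-2)²)/2 = (-980*4)/2 = (½)*(-3920) = -1960)
-I = -1*(-1960) = 1960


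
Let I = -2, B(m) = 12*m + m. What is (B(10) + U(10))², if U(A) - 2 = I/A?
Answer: 434281/25 ≈ 17371.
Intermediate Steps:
B(m) = 13*m
U(A) = 2 - 2/A
(B(10) + U(10))² = (13*10 + (2 - 2/10))² = (130 + (2 - 2*⅒))² = (130 + (2 - ⅕))² = (130 + 9/5)² = (659/5)² = 434281/25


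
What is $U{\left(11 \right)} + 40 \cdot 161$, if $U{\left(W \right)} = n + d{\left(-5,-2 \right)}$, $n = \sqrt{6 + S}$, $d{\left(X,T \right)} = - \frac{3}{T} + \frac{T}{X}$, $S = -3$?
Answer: $\frac{64419}{10} + \sqrt{3} \approx 6443.6$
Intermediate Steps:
$n = \sqrt{3}$ ($n = \sqrt{6 - 3} = \sqrt{3} \approx 1.732$)
$U{\left(W \right)} = \frac{19}{10} + \sqrt{3}$ ($U{\left(W \right)} = \sqrt{3} - \left(- \frac{3}{2} - \frac{2}{5}\right) = \sqrt{3} - - \frac{19}{10} = \sqrt{3} + \left(\frac{3}{2} + \frac{2}{5}\right) = \sqrt{3} + \frac{19}{10} = \frac{19}{10} + \sqrt{3}$)
$U{\left(11 \right)} + 40 \cdot 161 = \left(\frac{19}{10} + \sqrt{3}\right) + 40 \cdot 161 = \left(\frac{19}{10} + \sqrt{3}\right) + 6440 = \frac{64419}{10} + \sqrt{3}$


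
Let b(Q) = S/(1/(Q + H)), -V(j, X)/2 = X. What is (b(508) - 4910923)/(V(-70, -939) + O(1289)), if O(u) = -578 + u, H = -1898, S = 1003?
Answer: -6305093/2589 ≈ -2435.3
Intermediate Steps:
V(j, X) = -2*X
b(Q) = -1903694 + 1003*Q (b(Q) = 1003/(1/(Q - 1898)) = 1003/(1/(-1898 + Q)) = 1003*(-1898 + Q) = -1903694 + 1003*Q)
(b(508) - 4910923)/(V(-70, -939) + O(1289)) = ((-1903694 + 1003*508) - 4910923)/(-2*(-939) + (-578 + 1289)) = ((-1903694 + 509524) - 4910923)/(1878 + 711) = (-1394170 - 4910923)/2589 = -6305093*1/2589 = -6305093/2589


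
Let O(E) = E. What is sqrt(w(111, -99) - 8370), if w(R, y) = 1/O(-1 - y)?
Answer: 11*I*sqrt(13558)/14 ≈ 91.488*I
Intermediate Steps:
w(R, y) = 1/(-1 - y)
sqrt(w(111, -99) - 8370) = sqrt(-1/(1 - 99) - 8370) = sqrt(-1/(-98) - 8370) = sqrt(-1*(-1/98) - 8370) = sqrt(1/98 - 8370) = sqrt(-820259/98) = 11*I*sqrt(13558)/14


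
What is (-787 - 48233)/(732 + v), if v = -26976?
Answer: 4085/2187 ≈ 1.8679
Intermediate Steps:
(-787 - 48233)/(732 + v) = (-787 - 48233)/(732 - 26976) = -49020/(-26244) = -49020*(-1/26244) = 4085/2187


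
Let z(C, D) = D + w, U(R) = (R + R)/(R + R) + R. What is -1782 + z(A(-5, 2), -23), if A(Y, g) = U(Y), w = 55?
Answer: -1750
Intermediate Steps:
U(R) = 1 + R (U(R) = (2*R)/((2*R)) + R = (2*R)*(1/(2*R)) + R = 1 + R)
A(Y, g) = 1 + Y
z(C, D) = 55 + D (z(C, D) = D + 55 = 55 + D)
-1782 + z(A(-5, 2), -23) = -1782 + (55 - 23) = -1782 + 32 = -1750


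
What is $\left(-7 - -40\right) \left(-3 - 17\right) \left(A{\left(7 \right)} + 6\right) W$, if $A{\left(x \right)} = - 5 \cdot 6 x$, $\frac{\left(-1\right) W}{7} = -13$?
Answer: $12252240$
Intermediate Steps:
$W = 91$ ($W = \left(-7\right) \left(-13\right) = 91$)
$A{\left(x \right)} = - 30 x$
$\left(-7 - -40\right) \left(-3 - 17\right) \left(A{\left(7 \right)} + 6\right) W = \left(-7 - -40\right) \left(-3 - 17\right) \left(\left(-30\right) 7 + 6\right) 91 = \left(-7 + 40\right) \left(- 20 \left(-210 + 6\right)\right) 91 = 33 \left(\left(-20\right) \left(-204\right)\right) 91 = 33 \cdot 4080 \cdot 91 = 134640 \cdot 91 = 12252240$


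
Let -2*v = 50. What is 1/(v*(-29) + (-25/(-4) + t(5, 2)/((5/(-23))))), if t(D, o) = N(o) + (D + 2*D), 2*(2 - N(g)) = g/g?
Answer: 20/13107 ≈ 0.0015259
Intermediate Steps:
v = -25 (v = -1/2*50 = -25)
N(g) = 3/2 (N(g) = 2 - g/(2*g) = 2 - 1/2*1 = 2 - 1/2 = 3/2)
t(D, o) = 3/2 + 3*D (t(D, o) = 3/2 + (D + 2*D) = 3/2 + 3*D)
1/(v*(-29) + (-25/(-4) + t(5, 2)/((5/(-23))))) = 1/(-25*(-29) + (-25/(-4) + (3/2 + 3*5)/((5/(-23))))) = 1/(725 + (-25*(-1/4) + (3/2 + 15)/((5*(-1/23))))) = 1/(725 + (25/4 + 33/(2*(-5/23)))) = 1/(725 + (25/4 + (33/2)*(-23/5))) = 1/(725 + (25/4 - 759/10)) = 1/(725 - 1393/20) = 1/(13107/20) = 20/13107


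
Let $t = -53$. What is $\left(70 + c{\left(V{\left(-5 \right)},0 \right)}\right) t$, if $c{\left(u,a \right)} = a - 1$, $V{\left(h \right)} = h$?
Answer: $-3657$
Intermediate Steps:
$c{\left(u,a \right)} = -1 + a$ ($c{\left(u,a \right)} = a - 1 = -1 + a$)
$\left(70 + c{\left(V{\left(-5 \right)},0 \right)}\right) t = \left(70 + \left(-1 + 0\right)\right) \left(-53\right) = \left(70 - 1\right) \left(-53\right) = 69 \left(-53\right) = -3657$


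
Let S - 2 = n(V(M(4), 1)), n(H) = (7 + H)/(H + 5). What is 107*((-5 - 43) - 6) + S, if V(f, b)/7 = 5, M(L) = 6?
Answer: -115499/20 ≈ -5775.0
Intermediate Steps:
V(f, b) = 35 (V(f, b) = 7*5 = 35)
n(H) = (7 + H)/(5 + H)
S = 61/20 (S = 2 + (7 + 35)/(5 + 35) = 2 + 42/40 = 2 + (1/40)*42 = 2 + 21/20 = 61/20 ≈ 3.0500)
107*((-5 - 43) - 6) + S = 107*((-5 - 43) - 6) + 61/20 = 107*(-48 - 6) + 61/20 = 107*(-54) + 61/20 = -5778 + 61/20 = -115499/20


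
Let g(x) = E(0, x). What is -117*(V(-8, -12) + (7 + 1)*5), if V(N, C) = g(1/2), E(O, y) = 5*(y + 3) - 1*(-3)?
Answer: -14157/2 ≈ -7078.5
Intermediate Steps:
E(O, y) = 18 + 5*y (E(O, y) = 5*(3 + y) + 3 = (15 + 5*y) + 3 = 18 + 5*y)
g(x) = 18 + 5*x
V(N, C) = 41/2 (V(N, C) = 18 + 5/2 = 41/2)
-117*(V(-8, -12) + (7 + 1)*5) = -117*(41/2 + (7 + 1)*5) = -117*(41/2 + 8*5) = -117*(41/2 + 40) = -117*121/2 = -14157/2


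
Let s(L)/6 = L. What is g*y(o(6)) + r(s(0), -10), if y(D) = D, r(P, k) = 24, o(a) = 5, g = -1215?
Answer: -6051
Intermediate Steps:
s(L) = 6*L
g*y(o(6)) + r(s(0), -10) = -1215*5 + 24 = -6075 + 24 = -6051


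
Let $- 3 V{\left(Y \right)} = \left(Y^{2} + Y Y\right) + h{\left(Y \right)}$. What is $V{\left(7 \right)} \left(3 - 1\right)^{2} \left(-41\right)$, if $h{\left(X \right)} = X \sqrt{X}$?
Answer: $\frac{16072}{3} + \frac{1148 \sqrt{7}}{3} \approx 6369.8$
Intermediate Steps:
$h{\left(X \right)} = X^{\frac{3}{2}}$
$V{\left(Y \right)} = - \frac{2 Y^{2}}{3} - \frac{Y^{\frac{3}{2}}}{3}$ ($V{\left(Y \right)} = - \frac{\left(Y^{2} + Y Y\right) + Y^{\frac{3}{2}}}{3} = - \frac{\left(Y^{2} + Y^{2}\right) + Y^{\frac{3}{2}}}{3} = - \frac{2 Y^{2} + Y^{\frac{3}{2}}}{3} = - \frac{Y^{\frac{3}{2}} + 2 Y^{2}}{3} = - \frac{2 Y^{2}}{3} - \frac{Y^{\frac{3}{2}}}{3}$)
$V{\left(7 \right)} \left(3 - 1\right)^{2} \left(-41\right) = \left(- \frac{2 \cdot 7^{2}}{3} - \frac{7^{\frac{3}{2}}}{3}\right) \left(3 - 1\right)^{2} \left(-41\right) = \left(\left(- \frac{2}{3}\right) 49 - \frac{7 \sqrt{7}}{3}\right) 2^{2} \left(-41\right) = \left(- \frac{98}{3} - \frac{7 \sqrt{7}}{3}\right) 4 \left(-41\right) = \left(- \frac{392}{3} - \frac{28 \sqrt{7}}{3}\right) \left(-41\right) = \frac{16072}{3} + \frac{1148 \sqrt{7}}{3}$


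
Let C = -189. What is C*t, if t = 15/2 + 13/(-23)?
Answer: -60291/46 ≈ -1310.7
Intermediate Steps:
t = 319/46 (t = 15*(½) + 13*(-1/23) = 15/2 - 13/23 = 319/46 ≈ 6.9348)
C*t = -189*319/46 = -60291/46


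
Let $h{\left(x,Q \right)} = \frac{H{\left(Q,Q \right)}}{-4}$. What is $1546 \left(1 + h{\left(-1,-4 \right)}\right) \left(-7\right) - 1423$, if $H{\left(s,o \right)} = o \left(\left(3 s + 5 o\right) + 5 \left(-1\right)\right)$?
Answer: $388169$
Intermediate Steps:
$H{\left(s,o \right)} = o \left(-5 + 3 s + 5 o\right)$ ($H{\left(s,o \right)} = o \left(\left(3 s + 5 o\right) - 5\right) = o \left(-5 + 3 s + 5 o\right)$)
$h{\left(x,Q \right)} = - \frac{Q \left(-5 + 8 Q\right)}{4}$ ($h{\left(x,Q \right)} = \frac{Q \left(-5 + 3 Q + 5 Q\right)}{-4} = Q \left(-5 + 8 Q\right) \left(- \frac{1}{4}\right) = - \frac{Q \left(-5 + 8 Q\right)}{4}$)
$1546 \left(1 + h{\left(-1,-4 \right)}\right) \left(-7\right) - 1423 = 1546 \left(1 + \frac{1}{4} \left(-4\right) \left(5 - -32\right)\right) \left(-7\right) - 1423 = 1546 \left(1 + \frac{1}{4} \left(-4\right) \left(5 + 32\right)\right) \left(-7\right) - 1423 = 1546 \left(1 + \frac{1}{4} \left(-4\right) 37\right) \left(-7\right) - 1423 = 1546 \left(1 - 37\right) \left(-7\right) - 1423 = 1546 \left(\left(-36\right) \left(-7\right)\right) - 1423 = 1546 \cdot 252 - 1423 = 389592 - 1423 = 388169$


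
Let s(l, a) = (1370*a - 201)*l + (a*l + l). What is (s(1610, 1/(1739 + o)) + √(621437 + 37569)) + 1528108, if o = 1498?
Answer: 1302126302/1079 + √659006 ≈ 1.2076e+6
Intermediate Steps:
s(l, a) = l + a*l + l*(-201 + 1370*a) (s(l, a) = (-201 + 1370*a)*l + (l + a*l) = l*(-201 + 1370*a) + (l + a*l) = l + a*l + l*(-201 + 1370*a))
(s(1610, 1/(1739 + o)) + √(621437 + 37569)) + 1528108 = (1610*(-200 + 1371/(1739 + 1498)) + √(621437 + 37569)) + 1528108 = (1610*(-200 + 1371/3237) + √659006) + 1528108 = (1610*(-200 + 1371*(1/3237)) + √659006) + 1528108 = (1610*(-200 + 457/1079) + √659006) + 1528108 = (1610*(-215343/1079) + √659006) + 1528108 = (-346702230/1079 + √659006) + 1528108 = 1302126302/1079 + √659006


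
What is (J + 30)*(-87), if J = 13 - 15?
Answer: -2436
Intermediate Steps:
J = -2
(J + 30)*(-87) = (-2 + 30)*(-87) = 28*(-87) = -2436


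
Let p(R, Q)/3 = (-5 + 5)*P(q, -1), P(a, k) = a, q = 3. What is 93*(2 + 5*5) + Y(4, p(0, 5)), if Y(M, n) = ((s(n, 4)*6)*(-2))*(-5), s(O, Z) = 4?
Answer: 2751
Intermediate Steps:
p(R, Q) = 0 (p(R, Q) = 3*((-5 + 5)*3) = 3*(0*3) = 3*0 = 0)
Y(M, n) = 240 (Y(M, n) = ((4*6)*(-2))*(-5) = (24*(-2))*(-5) = -48*(-5) = 240)
93*(2 + 5*5) + Y(4, p(0, 5)) = 93*(2 + 5*5) + 240 = 93*(2 + 25) + 240 = 93*27 + 240 = 2511 + 240 = 2751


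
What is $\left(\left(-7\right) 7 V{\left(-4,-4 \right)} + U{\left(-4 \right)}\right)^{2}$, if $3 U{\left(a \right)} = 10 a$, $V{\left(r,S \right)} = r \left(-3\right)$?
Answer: $\frac{3254416}{9} \approx 3.616 \cdot 10^{5}$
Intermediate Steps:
$V{\left(r,S \right)} = - 3 r$
$U{\left(a \right)} = \frac{10 a}{3}$
$\left(\left(-7\right) 7 V{\left(-4,-4 \right)} + U{\left(-4 \right)}\right)^{2} = \left(\left(-7\right) 7 \left(\left(-3\right) \left(-4\right)\right) + \frac{10}{3} \left(-4\right)\right)^{2} = \left(\left(-49\right) 12 - \frac{40}{3}\right)^{2} = \left(-588 - \frac{40}{3}\right)^{2} = \left(- \frac{1804}{3}\right)^{2} = \frac{3254416}{9}$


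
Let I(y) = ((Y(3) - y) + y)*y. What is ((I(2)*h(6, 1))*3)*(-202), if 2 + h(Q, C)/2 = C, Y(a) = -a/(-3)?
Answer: 2424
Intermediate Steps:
Y(a) = a/3 (Y(a) = -a*(-1)/3 = -(-1)*a/3 = a/3)
I(y) = y (I(y) = (((⅓)*3 - y) + y)*y = ((1 - y) + y)*y = 1*y = y)
h(Q, C) = -4 + 2*C
((I(2)*h(6, 1))*3)*(-202) = ((2*(-4 + 2*1))*3)*(-202) = ((2*(-4 + 2))*3)*(-202) = ((2*(-2))*3)*(-202) = -4*3*(-202) = -12*(-202) = 2424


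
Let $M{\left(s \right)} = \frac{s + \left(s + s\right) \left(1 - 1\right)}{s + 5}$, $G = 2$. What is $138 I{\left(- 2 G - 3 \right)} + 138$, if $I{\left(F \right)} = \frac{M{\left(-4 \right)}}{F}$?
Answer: $\frac{1518}{7} \approx 216.86$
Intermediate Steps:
$M{\left(s \right)} = \frac{s}{5 + s}$ ($M{\left(s \right)} = \frac{s + 2 s 0}{5 + s} = \frac{s + 0}{5 + s} = \frac{s}{5 + s}$)
$I{\left(F \right)} = - \frac{4}{F}$ ($I{\left(F \right)} = \frac{\left(-4\right) \frac{1}{5 - 4}}{F} = \frac{\left(-4\right) 1^{-1}}{F} = \frac{\left(-4\right) 1}{F} = - \frac{4}{F}$)
$138 I{\left(- 2 G - 3 \right)} + 138 = 138 \left(- \frac{4}{\left(-2\right) 2 - 3}\right) + 138 = 138 \left(- \frac{4}{-4 - 3}\right) + 138 = 138 \left(- \frac{4}{-7}\right) + 138 = 138 \left(\left(-4\right) \left(- \frac{1}{7}\right)\right) + 138 = 138 \cdot \frac{4}{7} + 138 = \frac{552}{7} + 138 = \frac{1518}{7}$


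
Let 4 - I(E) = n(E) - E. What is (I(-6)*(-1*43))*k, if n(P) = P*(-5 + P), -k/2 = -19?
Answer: 111112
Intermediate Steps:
k = 38 (k = -2*(-19) = 38)
I(E) = 4 + E - E*(-5 + E) (I(E) = 4 - (E*(-5 + E) - E) = 4 - (-E + E*(-5 + E)) = 4 + (E - E*(-5 + E)) = 4 + E - E*(-5 + E))
(I(-6)*(-1*43))*k = ((4 - 6 - 1*(-6)*(-5 - 6))*(-1*43))*38 = ((4 - 6 - 1*(-6)*(-11))*(-43))*38 = ((4 - 6 - 66)*(-43))*38 = -68*(-43)*38 = 2924*38 = 111112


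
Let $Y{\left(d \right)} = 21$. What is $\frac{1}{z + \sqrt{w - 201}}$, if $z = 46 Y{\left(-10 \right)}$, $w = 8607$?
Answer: $\frac{161}{154125} - \frac{\sqrt{934}}{308250} \approx 0.00094546$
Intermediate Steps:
$z = 966$ ($z = 46 \cdot 21 = 966$)
$\frac{1}{z + \sqrt{w - 201}} = \frac{1}{966 + \sqrt{8607 - 201}} = \frac{1}{966 + \sqrt{8406}} = \frac{1}{966 + 3 \sqrt{934}}$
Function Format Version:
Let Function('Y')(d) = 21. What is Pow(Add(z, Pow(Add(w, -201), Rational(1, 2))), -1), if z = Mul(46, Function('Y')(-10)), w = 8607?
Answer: Add(Rational(161, 154125), Mul(Rational(-1, 308250), Pow(934, Rational(1, 2)))) ≈ 0.00094546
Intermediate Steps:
z = 966 (z = Mul(46, 21) = 966)
Pow(Add(z, Pow(Add(w, -201), Rational(1, 2))), -1) = Pow(Add(966, Pow(Add(8607, -201), Rational(1, 2))), -1) = Pow(Add(966, Pow(8406, Rational(1, 2))), -1) = Pow(Add(966, Mul(3, Pow(934, Rational(1, 2)))), -1)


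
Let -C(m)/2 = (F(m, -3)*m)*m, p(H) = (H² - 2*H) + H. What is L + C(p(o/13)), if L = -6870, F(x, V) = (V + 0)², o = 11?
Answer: -196222782/28561 ≈ -6870.3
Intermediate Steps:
F(x, V) = V²
p(H) = H² - H
C(m) = -18*m² (C(m) = -2*(-3)²*m*m = -2*9*m*m = -18*m²)
L + C(p(o/13)) = -6870 - 18*121*(-1 + 11/13)²/169 = -6870 - 18*((11/13)*(-2/13))² = -6870 - 18*(-22/169)² = -6870 - 18*484/28561 = -6870 - 8712/28561 = -196222782/28561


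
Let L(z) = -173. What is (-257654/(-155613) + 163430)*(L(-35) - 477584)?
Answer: -12150359138702708/155613 ≈ -7.8081e+10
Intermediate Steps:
(-257654/(-155613) + 163430)*(L(-35) - 477584) = (-257654/(-155613) + 163430)*(-173 - 477584) = (-257654*(-1/155613) + 163430)*(-477757) = (257654/155613 + 163430)*(-477757) = (25432090244/155613)*(-477757) = -12150359138702708/155613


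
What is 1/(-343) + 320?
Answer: 109759/343 ≈ 320.00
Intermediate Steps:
1/(-343) + 320 = -1/343 + 320 = 109759/343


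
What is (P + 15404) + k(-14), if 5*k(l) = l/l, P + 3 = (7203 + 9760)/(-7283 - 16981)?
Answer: 1868388769/121320 ≈ 15401.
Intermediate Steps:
P = -89755/24264 (P = -3 + (7203 + 9760)/(-7283 - 16981) = -3 + 16963/(-24264) = -3 + 16963*(-1/24264) = -3 - 16963/24264 = -89755/24264 ≈ -3.6991)
k(l) = ⅕ (k(l) = (l/l)/5 = (⅕)*1 = ⅕)
(P + 15404) + k(-14) = (-89755/24264 + 15404) + ⅕ = 373672901/24264 + ⅕ = 1868388769/121320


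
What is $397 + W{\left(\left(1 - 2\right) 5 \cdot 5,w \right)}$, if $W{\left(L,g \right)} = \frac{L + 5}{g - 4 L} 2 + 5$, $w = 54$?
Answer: $\frac{30934}{77} \approx 401.74$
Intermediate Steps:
$W{\left(L,g \right)} = 5 + \frac{2 \left(5 + L\right)}{g - 4 L}$ ($W{\left(L,g \right)} = \frac{5 + L}{g - 4 L} 2 + 5 = \frac{2 \left(5 + L\right)}{g - 4 L} + 5 = 5 + \frac{2 \left(5 + L\right)}{g - 4 L}$)
$397 + W{\left(\left(1 - 2\right) 5 \cdot 5,w \right)} = 397 + \frac{-10 - 270 + 18 \left(1 - 2\right) 5 \cdot 5}{\left(-1\right) 54 + 4 \left(1 - 2\right) 5 \cdot 5} = 397 + \frac{-10 - 270 + 18 \left(-1\right) 5 \cdot 5}{-54 + 4 \left(-1\right) 5 \cdot 5} = 397 + \frac{-10 - 270 + 18 \left(\left(-5\right) 5\right)}{-54 + 4 \left(\left(-5\right) 5\right)} = 397 + \frac{-10 - 270 + 18 \left(-25\right)}{-54 + 4 \left(-25\right)} = 397 + \frac{-10 - 270 - 450}{-54 - 100} = 397 + \frac{1}{-154} \left(-730\right) = 397 - - \frac{365}{77} = 397 + \frac{365}{77} = \frac{30934}{77}$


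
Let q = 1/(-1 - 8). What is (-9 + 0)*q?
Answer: 1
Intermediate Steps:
q = -⅑ (q = 1/(-9) = -⅑ ≈ -0.11111)
(-9 + 0)*q = (-9 + 0)*(-⅑) = -9*(-⅑) = 1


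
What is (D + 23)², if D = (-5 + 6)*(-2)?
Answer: 441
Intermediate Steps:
D = -2 (D = 1*(-2) = -2)
(D + 23)² = (-2 + 23)² = 21² = 441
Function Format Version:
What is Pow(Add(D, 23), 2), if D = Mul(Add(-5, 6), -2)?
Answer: 441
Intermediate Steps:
D = -2 (D = Mul(1, -2) = -2)
Pow(Add(D, 23), 2) = Pow(Add(-2, 23), 2) = Pow(21, 2) = 441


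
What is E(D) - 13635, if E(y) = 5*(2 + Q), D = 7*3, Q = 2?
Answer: -13615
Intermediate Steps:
D = 21
E(y) = 20 (E(y) = 5*(2 + 2) = 5*4 = 20)
E(D) - 13635 = 20 - 13635 = -13615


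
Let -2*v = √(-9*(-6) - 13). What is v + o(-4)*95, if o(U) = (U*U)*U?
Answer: -6080 - √41/2 ≈ -6083.2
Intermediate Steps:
o(U) = U³ (o(U) = U²*U = U³)
v = -√41/2 (v = -√(-9*(-6) - 13)/2 = -√(54 - 13)/2 = -√41/2 ≈ -3.2016)
v + o(-4)*95 = -√41/2 + (-4)³*95 = -√41/2 - 64*95 = -√41/2 - 6080 = -6080 - √41/2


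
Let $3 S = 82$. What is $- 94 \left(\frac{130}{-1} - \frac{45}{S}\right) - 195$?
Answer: $\frac{499370}{41} \approx 12180.0$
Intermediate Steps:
$S = \frac{82}{3}$ ($S = \frac{1}{3} \cdot 82 = \frac{82}{3} \approx 27.333$)
$- 94 \left(\frac{130}{-1} - \frac{45}{S}\right) - 195 = - 94 \left(\frac{130}{-1} - \frac{45}{\frac{82}{3}}\right) - 195 = - 94 \left(130 \left(-1\right) - \frac{135}{82}\right) - 195 = - 94 \left(-130 - \frac{135}{82}\right) - 195 = \left(-94\right) \left(- \frac{10795}{82}\right) - 195 = \frac{507365}{41} - 195 = \frac{499370}{41}$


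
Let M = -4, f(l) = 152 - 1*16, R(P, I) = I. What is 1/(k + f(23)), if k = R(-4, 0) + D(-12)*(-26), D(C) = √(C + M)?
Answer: 17/3664 + 13*I/3664 ≈ 0.0046397 + 0.003548*I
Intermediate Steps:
f(l) = 136 (f(l) = 152 - 16 = 136)
D(C) = √(-4 + C) (D(C) = √(C - 4) = √(-4 + C))
k = -104*I (k = 0 + √(-4 - 12)*(-26) = 0 + √(-16)*(-26) = 0 + (4*I)*(-26) = 0 - 104*I = -104*I ≈ -104.0*I)
1/(k + f(23)) = 1/(-104*I + 136) = 1/(136 - 104*I) = (136 + 104*I)/29312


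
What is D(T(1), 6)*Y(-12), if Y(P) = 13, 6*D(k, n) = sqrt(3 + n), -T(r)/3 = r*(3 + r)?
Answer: 13/2 ≈ 6.5000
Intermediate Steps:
T(r) = -3*r*(3 + r)
D(k, n) = sqrt(3 + n)/6
D(T(1), 6)*Y(-12) = (sqrt(3 + 6)/6)*13 = (sqrt(9)/6)*13 = ((1/6)*3)*13 = (1/2)*13 = 13/2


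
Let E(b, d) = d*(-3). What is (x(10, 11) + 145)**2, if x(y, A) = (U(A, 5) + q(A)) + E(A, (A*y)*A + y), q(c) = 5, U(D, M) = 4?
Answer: 12292036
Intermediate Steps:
E(b, d) = -3*d
x(y, A) = 9 - 3*y - 3*y*A**2 (x(y, A) = (4 + 5) - 3*((A*y)*A + y) = 9 - 3*(y*A**2 + y) = 9 - 3*(y + y*A**2) = 9 + (-3*y - 3*y*A**2) = 9 - 3*y - 3*y*A**2)
(x(10, 11) + 145)**2 = ((9 - 3*10*(1 + 11**2)) + 145)**2 = ((9 - 3*10*(1 + 121)) + 145)**2 = ((9 - 3*10*122) + 145)**2 = ((9 - 3660) + 145)**2 = (-3651 + 145)**2 = (-3506)**2 = 12292036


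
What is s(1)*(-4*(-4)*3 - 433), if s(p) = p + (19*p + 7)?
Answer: -10395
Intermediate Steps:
s(p) = 7 + 20*p (s(p) = p + (7 + 19*p) = 7 + 20*p)
s(1)*(-4*(-4)*3 - 433) = (7 + 20*1)*(-4*(-4)*3 - 433) = (7 + 20)*(16*3 - 433) = 27*(48 - 433) = 27*(-385) = -10395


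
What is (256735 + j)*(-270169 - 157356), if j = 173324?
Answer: -183860973975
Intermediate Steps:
(256735 + j)*(-270169 - 157356) = (256735 + 173324)*(-270169 - 157356) = 430059*(-427525) = -183860973975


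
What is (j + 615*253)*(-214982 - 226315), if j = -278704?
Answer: 54327632373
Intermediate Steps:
(j + 615*253)*(-214982 - 226315) = (-278704 + 615*253)*(-214982 - 226315) = (-278704 + 155595)*(-441297) = -123109*(-441297) = 54327632373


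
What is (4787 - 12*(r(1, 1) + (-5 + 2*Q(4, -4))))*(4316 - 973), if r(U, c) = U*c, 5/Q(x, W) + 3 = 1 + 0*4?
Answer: 16363985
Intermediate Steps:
Q(x, W) = -5/2 (Q(x, W) = 5/(-3 + (1 + 0*4)) = 5/(-3 + (1 + 0)) = 5/(-3 + 1) = 5/(-2) = 5*(-½) = -5/2)
(4787 - 12*(r(1, 1) + (-5 + 2*Q(4, -4))))*(4316 - 973) = (4787 - 12*(1*1 + (-5 + 2*(-5/2))))*(4316 - 973) = (4787 - 12*(1 + (-5 - 5)))*3343 = (4787 - 12*(1 - 10))*3343 = (4787 - 12*(-9))*3343 = (4787 + 108)*3343 = 4895*3343 = 16363985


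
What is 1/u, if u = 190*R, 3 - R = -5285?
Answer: 1/1004720 ≈ 9.9530e-7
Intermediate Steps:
R = 5288 (R = 3 - 1*(-5285) = 3 + 5285 = 5288)
u = 1004720 (u = 190*5288 = 1004720)
1/u = 1/1004720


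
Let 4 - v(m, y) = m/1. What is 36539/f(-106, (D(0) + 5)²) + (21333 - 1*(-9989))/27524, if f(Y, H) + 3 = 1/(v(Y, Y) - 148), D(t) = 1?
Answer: -19106488269/1582630 ≈ -12073.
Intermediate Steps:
v(m, y) = 4 - m (v(m, y) = 4 - m/1 = 4 - m)
f(Y, H) = -3 + 1/(-144 - Y) (f(Y, H) = -3 + 1/((4 - Y) - 148) = -3 + 1/(-144 - Y))
36539/f(-106, (D(0) + 5)²) + (21333 - 1*(-9989))/27524 = 36539/(((-433 - 3*(-106))/(144 - 106))) + (21333 - 1*(-9989))/27524 = 36539/(((-433 + 318)/38)) + (21333 + 9989)*(1/27524) = 36539/(((1/38)*(-115))) + 31322*(1/27524) = 36539/(-115/38) + 15661/13762 = 36539*(-38/115) + 15661/13762 = -1388482/115 + 15661/13762 = -19106488269/1582630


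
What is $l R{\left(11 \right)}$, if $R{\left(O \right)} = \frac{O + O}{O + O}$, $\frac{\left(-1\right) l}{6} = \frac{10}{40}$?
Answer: $- \frac{3}{2} \approx -1.5$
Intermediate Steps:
$l = - \frac{3}{2}$ ($l = - 6 \cdot \frac{10}{40} = - 6 \cdot 10 \cdot \frac{1}{40} = \left(-6\right) \frac{1}{4} = - \frac{3}{2} \approx -1.5$)
$R{\left(O \right)} = 1$ ($R{\left(O \right)} = \frac{2 O}{2 O} = 2 O \frac{1}{2 O} = 1$)
$l R{\left(11 \right)} = \left(- \frac{3}{2}\right) 1 = - \frac{3}{2}$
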